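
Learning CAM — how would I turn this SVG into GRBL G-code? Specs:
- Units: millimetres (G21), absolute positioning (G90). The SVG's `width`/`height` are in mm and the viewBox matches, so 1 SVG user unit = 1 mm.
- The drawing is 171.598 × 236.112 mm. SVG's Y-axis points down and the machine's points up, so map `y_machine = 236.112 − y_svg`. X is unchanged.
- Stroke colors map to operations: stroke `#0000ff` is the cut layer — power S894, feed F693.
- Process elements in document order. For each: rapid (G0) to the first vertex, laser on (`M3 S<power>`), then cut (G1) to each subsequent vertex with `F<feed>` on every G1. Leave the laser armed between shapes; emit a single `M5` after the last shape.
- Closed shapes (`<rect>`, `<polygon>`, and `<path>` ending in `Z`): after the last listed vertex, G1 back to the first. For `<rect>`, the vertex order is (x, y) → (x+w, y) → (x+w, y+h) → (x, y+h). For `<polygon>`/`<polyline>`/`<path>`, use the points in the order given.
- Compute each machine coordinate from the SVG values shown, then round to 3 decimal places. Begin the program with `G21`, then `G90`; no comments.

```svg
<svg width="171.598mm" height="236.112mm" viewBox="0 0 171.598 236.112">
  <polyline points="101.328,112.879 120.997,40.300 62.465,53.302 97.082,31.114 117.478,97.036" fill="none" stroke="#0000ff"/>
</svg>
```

G21
G90
G0 X101.328 Y123.233
M3 S894
G1 X120.997 Y195.812 F693
G1 X62.465 Y182.810 F693
G1 X97.082 Y204.998 F693
G1 X117.478 Y139.076 F693
M5

Since the viewBox matches the mm dimensions, user units are millimetres directly. The only transform is the Y-flip y_m = 236.112 − y_svg.

Shape 1 is a open polyline drawn with `<polyline>`. Its stroke #0000ff means cut at S894, F693. After flipping Y the toolpath is (101.328,123.233) → (120.997,195.812) → (62.465,182.810) → (97.082,204.998) → (117.478,139.076).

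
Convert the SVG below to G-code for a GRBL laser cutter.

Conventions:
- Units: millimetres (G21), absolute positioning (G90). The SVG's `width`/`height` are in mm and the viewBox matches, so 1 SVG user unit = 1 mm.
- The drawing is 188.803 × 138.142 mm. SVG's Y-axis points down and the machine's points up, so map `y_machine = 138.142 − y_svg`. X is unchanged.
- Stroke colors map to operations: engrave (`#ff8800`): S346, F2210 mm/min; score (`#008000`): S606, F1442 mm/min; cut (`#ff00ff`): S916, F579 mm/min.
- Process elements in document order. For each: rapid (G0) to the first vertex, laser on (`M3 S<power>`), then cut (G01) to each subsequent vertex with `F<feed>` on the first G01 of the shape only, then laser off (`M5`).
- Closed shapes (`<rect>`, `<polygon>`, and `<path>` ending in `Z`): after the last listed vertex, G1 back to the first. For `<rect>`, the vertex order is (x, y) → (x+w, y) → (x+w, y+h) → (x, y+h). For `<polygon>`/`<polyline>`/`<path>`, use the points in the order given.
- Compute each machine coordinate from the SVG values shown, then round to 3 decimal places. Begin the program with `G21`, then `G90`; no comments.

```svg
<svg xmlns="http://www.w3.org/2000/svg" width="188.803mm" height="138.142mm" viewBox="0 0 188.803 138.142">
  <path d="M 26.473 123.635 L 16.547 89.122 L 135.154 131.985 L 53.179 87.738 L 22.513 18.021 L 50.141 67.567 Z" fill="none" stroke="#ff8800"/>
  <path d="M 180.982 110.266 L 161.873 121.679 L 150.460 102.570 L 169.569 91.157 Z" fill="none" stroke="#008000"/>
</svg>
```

Since the viewBox matches the mm dimensions, user units are millimetres directly. The only transform is the Y-flip y_m = 138.142 − y_svg.

Shape 1 is a closed polygon drawn with `<path>`. Its stroke #ff8800 means engrave at S346, F2210. After flipping Y the toolpath is (26.473,14.507) → (16.547,49.020) → (135.154,6.157) → (53.179,50.404) → (22.513,120.121) → (50.141,70.575) → (26.473,14.507), returning to the start.

Shape 2 is a regular polygon drawn with `<path>`. Its stroke #008000 means score at S606, F1442. After flipping Y the toolpath is (180.982,27.876) → (161.873,16.463) → (150.460,35.572) → (169.569,46.985) → (180.982,27.876), returning to the start.

G21
G90
G0 X26.473 Y14.507
M3 S346
G01 X16.547 Y49.020 F2210
G01 X135.154 Y6.157
G01 X53.179 Y50.404
G01 X22.513 Y120.121
G01 X50.141 Y70.575
G01 X26.473 Y14.507
M5
G0 X180.982 Y27.876
M3 S606
G01 X161.873 Y16.463 F1442
G01 X150.460 Y35.572
G01 X169.569 Y46.985
G01 X180.982 Y27.876
M5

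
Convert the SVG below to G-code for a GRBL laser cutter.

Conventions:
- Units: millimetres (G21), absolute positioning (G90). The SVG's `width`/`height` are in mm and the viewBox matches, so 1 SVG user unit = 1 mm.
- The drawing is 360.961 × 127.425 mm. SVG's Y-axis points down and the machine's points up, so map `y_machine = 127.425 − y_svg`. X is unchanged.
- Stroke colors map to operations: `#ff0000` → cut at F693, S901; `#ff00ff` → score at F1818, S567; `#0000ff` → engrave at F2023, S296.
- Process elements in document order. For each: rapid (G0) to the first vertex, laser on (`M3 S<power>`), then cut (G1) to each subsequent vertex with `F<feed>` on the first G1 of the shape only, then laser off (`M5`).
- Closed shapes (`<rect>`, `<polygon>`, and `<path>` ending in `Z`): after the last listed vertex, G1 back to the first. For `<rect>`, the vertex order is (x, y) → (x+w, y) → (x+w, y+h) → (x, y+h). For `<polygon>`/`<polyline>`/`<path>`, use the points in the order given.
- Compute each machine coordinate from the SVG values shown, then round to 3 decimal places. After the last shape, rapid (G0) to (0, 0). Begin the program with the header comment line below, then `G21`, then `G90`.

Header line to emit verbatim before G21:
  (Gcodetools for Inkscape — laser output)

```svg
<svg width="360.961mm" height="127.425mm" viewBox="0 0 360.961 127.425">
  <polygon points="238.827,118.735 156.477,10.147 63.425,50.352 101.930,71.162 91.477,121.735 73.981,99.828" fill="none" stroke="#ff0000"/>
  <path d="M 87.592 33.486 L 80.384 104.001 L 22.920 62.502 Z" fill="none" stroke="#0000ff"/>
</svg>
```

1 u = 1 mm; y_m = 127.425 − y.

[1] `<polygon>` closed polygon, #ff0000→cut S901 F693: (238.827,8.690) → (156.477,117.278) → (63.425,77.073) → (101.930,56.263) → (91.477,5.690) → (73.981,27.597) → (238.827,8.690) (closed)

[2] `<path>` regular polygon, #0000ff→engrave S296 F2023: (87.592,93.939) → (80.384,23.424) → (22.920,64.923) → (87.592,93.939) (closed)

(Gcodetools for Inkscape — laser output)
G21
G90
G0 X238.827 Y8.690
M3 S901
G1 X156.477 Y117.278 F693
G1 X63.425 Y77.073
G1 X101.930 Y56.263
G1 X91.477 Y5.690
G1 X73.981 Y27.597
G1 X238.827 Y8.690
M5
G0 X87.592 Y93.939
M3 S296
G1 X80.384 Y23.424 F2023
G1 X22.920 Y64.923
G1 X87.592 Y93.939
M5
G0 X0.000 Y0.000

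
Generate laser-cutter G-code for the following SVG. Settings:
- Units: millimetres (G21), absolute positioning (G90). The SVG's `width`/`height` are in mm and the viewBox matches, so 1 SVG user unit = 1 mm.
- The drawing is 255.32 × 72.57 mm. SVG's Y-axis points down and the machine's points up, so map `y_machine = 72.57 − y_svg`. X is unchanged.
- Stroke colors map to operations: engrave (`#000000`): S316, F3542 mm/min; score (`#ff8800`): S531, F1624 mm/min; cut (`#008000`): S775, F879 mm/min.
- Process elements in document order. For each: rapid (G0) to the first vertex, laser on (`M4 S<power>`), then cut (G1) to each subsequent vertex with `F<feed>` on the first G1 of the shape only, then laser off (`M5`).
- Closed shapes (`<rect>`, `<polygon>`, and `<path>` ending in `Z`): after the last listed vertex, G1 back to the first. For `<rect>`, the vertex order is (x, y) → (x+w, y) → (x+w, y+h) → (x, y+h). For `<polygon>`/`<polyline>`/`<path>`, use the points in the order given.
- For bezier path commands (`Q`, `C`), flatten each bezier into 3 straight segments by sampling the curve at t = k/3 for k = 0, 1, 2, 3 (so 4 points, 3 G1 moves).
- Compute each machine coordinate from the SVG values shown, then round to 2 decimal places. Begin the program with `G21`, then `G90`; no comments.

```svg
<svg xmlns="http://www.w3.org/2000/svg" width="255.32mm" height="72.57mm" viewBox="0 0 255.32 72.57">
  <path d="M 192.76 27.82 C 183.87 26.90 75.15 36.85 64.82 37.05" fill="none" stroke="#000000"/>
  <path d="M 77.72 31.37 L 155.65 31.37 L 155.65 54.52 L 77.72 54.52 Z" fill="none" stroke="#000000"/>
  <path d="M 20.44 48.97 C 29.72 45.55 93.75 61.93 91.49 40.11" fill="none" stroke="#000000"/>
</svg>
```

Since the viewBox matches the mm dimensions, user units are millimetres directly. The only transform is the Y-flip y_m = 72.57 − y_svg.

Shape 1 is a cubic bezier drawn with `<path>`. Its stroke #000000 means engrave at S316, F3542. After flipping Y the toolpath is (192.76,44.75) → (157.93,42.81) → (100.61,38.21) → (64.82,35.52).

Shape 2 is a rectangle drawn with `<path>`. Its stroke #000000 means engrave at S316, F3542. After flipping Y the toolpath is (77.72,41.20) → (155.65,41.20) → (155.65,18.05) → (77.72,18.05) → (77.72,41.20), returning to the start.

Shape 3 is a cubic bezier drawn with `<path>`. Its stroke #000000 means engrave at S316, F3542. After flipping Y the toolpath is (20.44,23.60) → (43.49,22.57) → (76.14,21.23) → (91.49,32.46).

G21
G90
G0 X192.76 Y44.75
M4 S316
G1 X157.93 Y42.81 F3542
G1 X100.61 Y38.21
G1 X64.82 Y35.52
M5
G0 X77.72 Y41.20
M4 S316
G1 X155.65 Y41.20 F3542
G1 X155.65 Y18.05
G1 X77.72 Y18.05
G1 X77.72 Y41.20
M5
G0 X20.44 Y23.60
M4 S316
G1 X43.49 Y22.57 F3542
G1 X76.14 Y21.23
G1 X91.49 Y32.46
M5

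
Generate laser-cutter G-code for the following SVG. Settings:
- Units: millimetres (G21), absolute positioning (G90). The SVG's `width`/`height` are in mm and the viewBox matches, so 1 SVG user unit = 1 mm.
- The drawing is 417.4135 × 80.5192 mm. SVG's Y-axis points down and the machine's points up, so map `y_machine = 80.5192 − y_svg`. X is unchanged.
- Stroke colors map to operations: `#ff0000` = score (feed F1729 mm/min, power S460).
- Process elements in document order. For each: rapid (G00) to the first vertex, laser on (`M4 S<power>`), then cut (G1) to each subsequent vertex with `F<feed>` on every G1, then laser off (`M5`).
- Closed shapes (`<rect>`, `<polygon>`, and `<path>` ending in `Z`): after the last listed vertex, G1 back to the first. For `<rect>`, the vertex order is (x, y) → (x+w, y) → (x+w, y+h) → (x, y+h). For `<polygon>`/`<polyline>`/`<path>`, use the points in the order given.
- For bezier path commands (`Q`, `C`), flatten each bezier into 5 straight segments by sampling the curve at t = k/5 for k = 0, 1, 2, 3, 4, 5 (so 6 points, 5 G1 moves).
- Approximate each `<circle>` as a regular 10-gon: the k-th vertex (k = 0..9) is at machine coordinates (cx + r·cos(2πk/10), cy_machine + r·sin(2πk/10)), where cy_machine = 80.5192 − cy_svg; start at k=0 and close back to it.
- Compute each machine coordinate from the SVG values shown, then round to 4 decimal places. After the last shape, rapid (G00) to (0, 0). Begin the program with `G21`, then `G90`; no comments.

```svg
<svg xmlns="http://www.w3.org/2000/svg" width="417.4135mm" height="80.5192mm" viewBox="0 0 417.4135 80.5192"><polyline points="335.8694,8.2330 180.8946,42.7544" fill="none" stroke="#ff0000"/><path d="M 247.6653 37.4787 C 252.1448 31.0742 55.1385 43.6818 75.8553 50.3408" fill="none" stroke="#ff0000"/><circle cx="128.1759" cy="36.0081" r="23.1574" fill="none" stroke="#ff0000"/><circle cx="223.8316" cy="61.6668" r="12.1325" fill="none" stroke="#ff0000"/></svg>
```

G21
G90
G00 X335.8694 Y72.2862
M4 S460
G1 X180.8946 Y37.7648 F1729
M5
G00 X247.6653 Y43.0405
M4 S460
G1 X229.5284 Y44.8014 F1729
G1 X183.1569 Y43.1976 F1729
G1 X128.6729 Y39.4270 F1729
G1 X86.1983 Y34.6879 F1729
G1 X75.8553 Y30.1784 F1729
M5
G00 X151.3333 Y44.5111
M4 S460
G1 X146.9106 Y58.1227 F1729
G1 X135.3319 Y66.5351 F1729
G1 X121.0199 Y66.5351 F1729
G1 X109.4412 Y58.1227 F1729
G1 X105.0185 Y44.5111 F1729
G1 X109.4412 Y30.8995 F1729
G1 X121.0199 Y22.4871 F1729
G1 X135.3319 Y22.4871 F1729
G1 X146.9106 Y30.8995 F1729
G1 X151.3333 Y44.5111 F1729
M5
G00 X235.9641 Y18.8524
M4 S460
G1 X233.6470 Y25.9837 F1729
G1 X227.5807 Y30.3911 F1729
G1 X220.0825 Y30.3911 F1729
G1 X214.0162 Y25.9837 F1729
G1 X211.6991 Y18.8524 F1729
G1 X214.0162 Y11.7211 F1729
G1 X220.0825 Y7.3137 F1729
G1 X227.5807 Y7.3137 F1729
G1 X233.6470 Y11.7211 F1729
G1 X235.9641 Y18.8524 F1729
M5
G00 X0.0000 Y0.0000

viewBox `0 0 417.4135 80.5192` with mm width/height → 1 unit = 1 mm. Flip: y_m = 80.5192 − y_svg.

**Shape 1** — `<polyline>` line segment, stroke `#ff0000` → score (S460, F1729). Machine vertices: (335.8694,72.2862) → (180.8946,37.7648). Open path.

**Shape 2** — `<path>` cubic bezier, stroke `#ff0000` → score (S460, F1729). Control points (SVG): P0=(247.6653,37.4787), P1=(252.1448,31.0742), P2=(55.1385,43.6818), P3=(75.8553,50.3408); sampled at t=k/5. Machine vertices: (247.6653,43.0405) → (229.5284,44.8014) → (183.1569,43.1976) → (128.6729,39.4270) → (86.1983,34.6879) → (75.8553,30.1784). Open path.

**Shape 3** — `<circle>` circle, stroke `#ff0000` → score (S460, F1729). Machine vertices: (151.3333,44.5111) → (146.9106,58.1227) → (135.3319,66.5351) → (121.0199,66.5351) → (109.4412,58.1227) → (105.0185,44.5111) → (109.4412,30.8995) → (121.0199,22.4871) → (135.3319,22.4871) → (146.9106,30.8995) → (151.3333,44.5111). Closed: final G1 returns to the first vertex.

**Shape 4** — `<circle>` circle, stroke `#ff0000` → score (S460, F1729). Machine vertices: (235.9641,18.8524) → (233.6470,25.9837) → (227.5807,30.3911) → (220.0825,30.3911) → (214.0162,25.9837) → (211.6991,18.8524) → (214.0162,11.7211) → (220.0825,7.3137) → (227.5807,7.3137) → (233.6470,11.7211) → (235.9641,18.8524). Closed: final G1 returns to the first vertex.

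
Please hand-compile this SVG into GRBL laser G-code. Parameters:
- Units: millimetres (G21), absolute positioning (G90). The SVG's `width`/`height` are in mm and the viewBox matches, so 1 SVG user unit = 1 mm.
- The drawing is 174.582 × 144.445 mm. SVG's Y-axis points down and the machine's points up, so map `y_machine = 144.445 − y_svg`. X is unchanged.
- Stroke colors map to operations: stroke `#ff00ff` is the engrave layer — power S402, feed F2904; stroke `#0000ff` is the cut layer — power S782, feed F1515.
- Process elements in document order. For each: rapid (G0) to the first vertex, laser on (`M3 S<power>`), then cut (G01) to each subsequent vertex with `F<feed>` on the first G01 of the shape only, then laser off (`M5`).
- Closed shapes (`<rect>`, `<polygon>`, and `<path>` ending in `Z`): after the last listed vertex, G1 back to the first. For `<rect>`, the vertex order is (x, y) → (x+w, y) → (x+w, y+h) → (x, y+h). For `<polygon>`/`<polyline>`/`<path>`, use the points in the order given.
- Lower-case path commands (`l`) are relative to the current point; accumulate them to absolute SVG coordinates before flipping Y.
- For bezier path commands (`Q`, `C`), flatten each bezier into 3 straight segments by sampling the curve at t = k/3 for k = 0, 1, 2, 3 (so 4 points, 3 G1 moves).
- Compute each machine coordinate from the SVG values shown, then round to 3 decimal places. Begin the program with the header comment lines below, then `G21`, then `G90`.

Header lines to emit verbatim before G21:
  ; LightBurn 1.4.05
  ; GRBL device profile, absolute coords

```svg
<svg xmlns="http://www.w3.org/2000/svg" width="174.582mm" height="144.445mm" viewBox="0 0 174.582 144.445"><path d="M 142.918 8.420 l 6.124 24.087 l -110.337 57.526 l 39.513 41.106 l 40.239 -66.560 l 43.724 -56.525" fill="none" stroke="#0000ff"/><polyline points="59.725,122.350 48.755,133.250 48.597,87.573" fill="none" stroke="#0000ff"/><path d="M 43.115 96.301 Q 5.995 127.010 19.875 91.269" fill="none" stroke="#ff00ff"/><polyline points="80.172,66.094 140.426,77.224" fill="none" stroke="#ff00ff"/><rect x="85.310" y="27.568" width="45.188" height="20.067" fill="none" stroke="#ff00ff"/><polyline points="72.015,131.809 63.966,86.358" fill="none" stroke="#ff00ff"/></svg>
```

; LightBurn 1.4.05
; GRBL device profile, absolute coords
G21
G90
G0 X142.918 Y136.025
M3 S782
G01 X149.042 Y111.938 F1515
G01 X38.705 Y54.412
G01 X78.218 Y13.306
G01 X118.457 Y79.866
G01 X162.181 Y136.391
M5
G0 X59.725 Y22.095
M3 S782
G01 X48.755 Y11.195 F1515
G01 X48.597 Y56.872
M5
G0 X43.115 Y48.144
M3 S402
G01 X24.035 Y35.055 F2904
G01 X16.288 Y36.732
G01 X19.875 Y53.176
M5
G0 X80.172 Y78.351
M3 S402
G01 X140.426 Y67.221 F2904
M5
G0 X85.310 Y116.877
M3 S402
G01 X130.498 Y116.877 F2904
G01 X130.498 Y96.810
G01 X85.310 Y96.810
G01 X85.310 Y116.877
M5
G0 X72.015 Y12.636
M3 S402
G01 X63.966 Y58.087 F2904
M5

Since the viewBox matches the mm dimensions, user units are millimetres directly. The only transform is the Y-flip y_m = 144.445 − y_svg.

Shape 1 is a open polyline drawn with `<path>`. Its stroke #0000ff means cut at S782, F1515. After flipping Y the toolpath is (142.918,136.025) → (149.042,111.938) → (38.705,54.412) → (78.218,13.306) → (118.457,79.866) → (162.181,136.391).

Shape 2 is a open polyline drawn with `<polyline>`. Its stroke #0000ff means cut at S782, F1515. After flipping Y the toolpath is (59.725,22.095) → (48.755,11.195) → (48.597,56.872).

Shape 3 is a quadratic bezier drawn with `<path>`. Its stroke #ff00ff means engrave at S402, F2904. After flipping Y the toolpath is (43.115,48.144) → (24.035,35.055) → (16.288,36.732) → (19.875,53.176).

Shape 4 is a line segment drawn with `<polyline>`. Its stroke #ff00ff means engrave at S402, F2904. After flipping Y the toolpath is (80.172,78.351) → (140.426,67.221).

Shape 5 is a rectangle drawn with `<rect>`. Its stroke #ff00ff means engrave at S402, F2904. After flipping Y the toolpath is (85.310,116.877) → (130.498,116.877) → (130.498,96.810) → (85.310,96.810) → (85.310,116.877), returning to the start.

Shape 6 is a line segment drawn with `<polyline>`. Its stroke #ff00ff means engrave at S402, F2904. After flipping Y the toolpath is (72.015,12.636) → (63.966,58.087).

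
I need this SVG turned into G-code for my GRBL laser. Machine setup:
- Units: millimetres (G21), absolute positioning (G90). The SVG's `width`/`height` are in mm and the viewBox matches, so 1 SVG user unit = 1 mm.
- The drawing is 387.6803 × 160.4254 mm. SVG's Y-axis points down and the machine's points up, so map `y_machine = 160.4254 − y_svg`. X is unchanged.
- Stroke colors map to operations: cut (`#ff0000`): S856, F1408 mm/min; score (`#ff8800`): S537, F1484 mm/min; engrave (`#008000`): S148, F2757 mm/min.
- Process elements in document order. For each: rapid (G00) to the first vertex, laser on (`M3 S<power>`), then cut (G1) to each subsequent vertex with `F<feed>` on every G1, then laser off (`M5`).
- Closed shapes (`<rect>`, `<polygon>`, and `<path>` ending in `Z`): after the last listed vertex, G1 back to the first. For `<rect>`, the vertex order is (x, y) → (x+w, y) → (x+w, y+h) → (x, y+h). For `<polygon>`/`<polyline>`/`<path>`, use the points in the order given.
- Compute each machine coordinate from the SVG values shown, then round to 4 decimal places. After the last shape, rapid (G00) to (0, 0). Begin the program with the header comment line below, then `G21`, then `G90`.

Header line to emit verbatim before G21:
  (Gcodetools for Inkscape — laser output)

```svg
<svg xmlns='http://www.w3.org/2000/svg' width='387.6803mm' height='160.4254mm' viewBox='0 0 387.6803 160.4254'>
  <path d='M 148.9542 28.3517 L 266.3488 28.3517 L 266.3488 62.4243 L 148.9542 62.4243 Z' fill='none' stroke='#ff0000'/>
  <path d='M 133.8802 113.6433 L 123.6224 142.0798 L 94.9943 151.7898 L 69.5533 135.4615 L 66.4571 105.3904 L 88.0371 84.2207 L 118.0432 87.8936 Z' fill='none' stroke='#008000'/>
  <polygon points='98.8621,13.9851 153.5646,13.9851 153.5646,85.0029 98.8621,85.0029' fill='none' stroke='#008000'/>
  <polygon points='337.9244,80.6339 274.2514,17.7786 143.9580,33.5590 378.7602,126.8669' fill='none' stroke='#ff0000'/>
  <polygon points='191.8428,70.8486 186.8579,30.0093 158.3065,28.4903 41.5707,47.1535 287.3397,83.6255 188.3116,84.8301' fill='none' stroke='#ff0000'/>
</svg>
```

1 u = 1 mm; y_m = 160.4254 − y.

[1] `<path>` rectangle, #ff0000→cut S856 F1408: (148.9542,132.0737) → (266.3488,132.0737) → (266.3488,98.0011) → (148.9542,98.0011) → (148.9542,132.0737) (closed)

[2] `<path>` regular polygon, #008000→engrave S148 F2757: (133.8802,46.7821) → (123.6224,18.3456) → (94.9943,8.6356) → (69.5533,24.9639) → (66.4571,55.0350) → (88.0371,76.2047) → (118.0432,72.5318) → (133.8802,46.7821) (closed)

[3] `<polygon>` rectangle, #008000→engrave S148 F2757: (98.8621,146.4403) → (153.5646,146.4403) → (153.5646,75.4225) → (98.8621,75.4225) → (98.8621,146.4403) (closed)

[4] `<polygon>` closed polygon, #ff0000→cut S856 F1408: (337.9244,79.7915) → (274.2514,142.6468) → (143.9580,126.8664) → (378.7602,33.5585) → (337.9244,79.7915) (closed)

[5] `<polygon>` closed polygon, #ff0000→cut S856 F1408: (191.8428,89.5768) → (186.8579,130.4161) → (158.3065,131.9351) → (41.5707,113.2719) → (287.3397,76.7999) → (188.3116,75.5953) → (191.8428,89.5768) (closed)

(Gcodetools for Inkscape — laser output)
G21
G90
G00 X148.9542 Y132.0737
M3 S856
G1 X266.3488 Y132.0737 F1408
G1 X266.3488 Y98.0011 F1408
G1 X148.9542 Y98.0011 F1408
G1 X148.9542 Y132.0737 F1408
M5
G00 X133.8802 Y46.7821
M3 S148
G1 X123.6224 Y18.3456 F2757
G1 X94.9943 Y8.6356 F2757
G1 X69.5533 Y24.9639 F2757
G1 X66.4571 Y55.0350 F2757
G1 X88.0371 Y76.2047 F2757
G1 X118.0432 Y72.5318 F2757
G1 X133.8802 Y46.7821 F2757
M5
G00 X98.8621 Y146.4403
M3 S148
G1 X153.5646 Y146.4403 F2757
G1 X153.5646 Y75.4225 F2757
G1 X98.8621 Y75.4225 F2757
G1 X98.8621 Y146.4403 F2757
M5
G00 X337.9244 Y79.7915
M3 S856
G1 X274.2514 Y142.6468 F1408
G1 X143.9580 Y126.8664 F1408
G1 X378.7602 Y33.5585 F1408
G1 X337.9244 Y79.7915 F1408
M5
G00 X191.8428 Y89.5768
M3 S856
G1 X186.8579 Y130.4161 F1408
G1 X158.3065 Y131.9351 F1408
G1 X41.5707 Y113.2719 F1408
G1 X287.3397 Y76.7999 F1408
G1 X188.3116 Y75.5953 F1408
G1 X191.8428 Y89.5768 F1408
M5
G00 X0.0000 Y0.0000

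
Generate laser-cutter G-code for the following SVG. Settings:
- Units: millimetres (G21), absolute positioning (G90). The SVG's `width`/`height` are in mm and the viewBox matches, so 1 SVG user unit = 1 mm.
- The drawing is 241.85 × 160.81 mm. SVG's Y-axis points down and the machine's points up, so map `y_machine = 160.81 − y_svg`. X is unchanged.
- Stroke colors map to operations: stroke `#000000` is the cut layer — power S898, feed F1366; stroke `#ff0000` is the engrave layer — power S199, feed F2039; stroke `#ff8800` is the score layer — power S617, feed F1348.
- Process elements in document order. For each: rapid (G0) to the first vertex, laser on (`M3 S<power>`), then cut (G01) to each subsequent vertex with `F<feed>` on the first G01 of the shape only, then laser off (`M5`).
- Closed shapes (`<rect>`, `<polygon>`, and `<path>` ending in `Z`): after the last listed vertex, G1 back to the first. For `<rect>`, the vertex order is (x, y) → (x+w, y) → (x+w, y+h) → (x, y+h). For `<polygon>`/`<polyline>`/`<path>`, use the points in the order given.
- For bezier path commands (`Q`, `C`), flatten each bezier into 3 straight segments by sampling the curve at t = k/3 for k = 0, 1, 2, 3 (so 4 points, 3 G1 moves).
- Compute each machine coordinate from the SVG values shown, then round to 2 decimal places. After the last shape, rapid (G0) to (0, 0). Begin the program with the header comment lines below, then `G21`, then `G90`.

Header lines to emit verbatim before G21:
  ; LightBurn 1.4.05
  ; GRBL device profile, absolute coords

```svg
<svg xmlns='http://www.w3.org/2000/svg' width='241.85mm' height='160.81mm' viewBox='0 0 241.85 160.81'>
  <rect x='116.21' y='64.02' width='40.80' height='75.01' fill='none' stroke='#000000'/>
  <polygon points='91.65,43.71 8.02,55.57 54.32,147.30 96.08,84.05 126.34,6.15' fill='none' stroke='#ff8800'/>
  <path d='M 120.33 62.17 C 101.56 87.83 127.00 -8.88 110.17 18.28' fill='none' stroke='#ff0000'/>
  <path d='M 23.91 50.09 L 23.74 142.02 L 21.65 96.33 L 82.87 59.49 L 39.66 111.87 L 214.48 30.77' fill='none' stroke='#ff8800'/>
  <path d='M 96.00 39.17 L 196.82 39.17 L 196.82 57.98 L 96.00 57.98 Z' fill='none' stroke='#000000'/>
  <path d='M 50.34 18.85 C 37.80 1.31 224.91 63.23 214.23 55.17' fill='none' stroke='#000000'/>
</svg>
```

; LightBurn 1.4.05
; GRBL device profile, absolute coords
G21
G90
G0 X116.21 Y96.79
M3 S898
G01 X157.01 Y96.79 F1366
G01 X157.01 Y21.78
G01 X116.21 Y21.78
G01 X116.21 Y96.79
M5
G0 X91.65 Y117.10
M3 S617
G01 X8.02 Y105.24 F1348
G01 X54.32 Y13.51
G01 X96.08 Y76.76
G01 X126.34 Y154.66
G01 X91.65 Y117.10
M5
G0 X120.33 Y98.64
M3 S199
G01 X113.09 Y104.65 F2039
G01 X116.11 Y137.52
G01 X110.17 Y142.53
M5
G0 X23.91 Y110.72
M3 S617
G01 X23.74 Y18.79 F1348
G01 X21.65 Y64.48
G01 X82.87 Y101.32
G01 X39.66 Y48.94
G01 X214.48 Y130.04
M5
G0 X96.00 Y121.64
M3 S898
G01 X196.82 Y121.64 F1366
G01 X196.82 Y102.83
G01 X96.00 Y102.83
G01 X96.00 Y121.64
M5
G0 X50.34 Y141.96
M3 S898
G01 X89.63 Y138.55 F1366
G01 X173.70 Y115.37
G01 X214.23 Y105.64
M5
G0 X0.00 Y0.00

viewBox `0 0 241.85 160.81` with mm width/height → 1 unit = 1 mm. Flip: y_m = 160.81 − y_svg.

**Shape 1** — `<rect>` rectangle, stroke `#000000` → cut (S898, F1366). Machine vertices: (116.21,96.79) → (157.01,96.79) → (157.01,21.78) → (116.21,21.78) → (116.21,96.79). Closed: final G1 returns to the first vertex.

**Shape 2** — `<polygon>` closed polygon, stroke `#ff8800` → score (S617, F1348). Machine vertices: (91.65,117.10) → (8.02,105.24) → (54.32,13.51) → (96.08,76.76) → (126.34,154.66) → (91.65,117.10). Closed: final G1 returns to the first vertex.

**Shape 3** — `<path>` cubic bezier, stroke `#ff0000` → engrave (S199, F2039). Control points (SVG): P0=(120.33,62.17), P1=(101.56,87.83), P2=(127.00,-8.88), P3=(110.17,18.28); sampled at t=k/3. Machine vertices: (120.33,98.64) → (113.09,104.65) → (116.11,137.52) → (110.17,142.53). Open path.

**Shape 4** — `<path>` open polyline, stroke `#ff8800` → score (S617, F1348). Machine vertices: (23.91,110.72) → (23.74,18.79) → (21.65,64.48) → (82.87,101.32) → (39.66,48.94) → (214.48,130.04). Open path.

**Shape 5** — `<path>` rectangle, stroke `#000000` → cut (S898, F1366). Machine vertices: (96.00,121.64) → (196.82,121.64) → (196.82,102.83) → (96.00,102.83) → (96.00,121.64). Closed: final G1 returns to the first vertex.

**Shape 6** — `<path>` cubic bezier, stroke `#000000` → cut (S898, F1366). Control points (SVG): P0=(50.34,18.85), P1=(37.80,1.31), P2=(224.91,63.23), P3=(214.23,55.17); sampled at t=k/3. Machine vertices: (50.34,141.96) → (89.63,138.55) → (173.70,115.37) → (214.23,105.64). Open path.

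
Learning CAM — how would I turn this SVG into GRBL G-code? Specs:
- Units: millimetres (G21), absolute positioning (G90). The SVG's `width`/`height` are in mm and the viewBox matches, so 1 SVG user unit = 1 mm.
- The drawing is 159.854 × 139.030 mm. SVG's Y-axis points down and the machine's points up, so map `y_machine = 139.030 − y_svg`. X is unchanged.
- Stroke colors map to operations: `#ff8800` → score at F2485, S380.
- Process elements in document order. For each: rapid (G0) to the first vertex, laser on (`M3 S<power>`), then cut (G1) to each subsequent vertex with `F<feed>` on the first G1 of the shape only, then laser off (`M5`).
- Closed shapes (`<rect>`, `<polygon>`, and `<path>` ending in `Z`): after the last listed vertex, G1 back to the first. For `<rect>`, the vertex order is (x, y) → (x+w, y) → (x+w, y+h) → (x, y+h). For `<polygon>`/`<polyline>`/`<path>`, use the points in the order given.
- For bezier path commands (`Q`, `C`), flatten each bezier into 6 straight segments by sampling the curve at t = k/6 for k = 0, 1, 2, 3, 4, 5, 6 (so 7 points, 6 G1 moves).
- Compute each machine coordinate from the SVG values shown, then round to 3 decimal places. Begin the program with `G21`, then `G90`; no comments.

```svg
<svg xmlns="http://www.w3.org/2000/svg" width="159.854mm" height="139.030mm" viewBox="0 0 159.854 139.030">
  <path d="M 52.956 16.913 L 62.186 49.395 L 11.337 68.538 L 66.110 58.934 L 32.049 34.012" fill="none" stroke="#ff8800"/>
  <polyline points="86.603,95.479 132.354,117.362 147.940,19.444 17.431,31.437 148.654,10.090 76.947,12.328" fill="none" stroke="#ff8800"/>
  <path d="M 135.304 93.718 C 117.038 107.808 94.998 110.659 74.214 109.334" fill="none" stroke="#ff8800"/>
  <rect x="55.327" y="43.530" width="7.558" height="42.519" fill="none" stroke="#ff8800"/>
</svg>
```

G21
G90
G0 X52.956 Y122.117
M3 S380
G1 X62.186 Y89.635 F2485
G1 X11.337 Y70.492
G1 X66.110 Y80.096
G1 X32.049 Y105.018
M5
G0 X86.603 Y43.551
M3 S380
G1 X132.354 Y21.668 F2485
G1 X147.940 Y119.586
G1 X17.431 Y107.593
G1 X148.654 Y128.940
G1 X76.947 Y126.702
M5
G0 X135.304 Y45.312
M3 S380
G1 X125.880 Y39.171 F2485
G1 X115.966 Y34.707
G1 X105.703 Y31.723
G1 X95.230 Y30.025
G1 X84.687 Y29.414
G1 X74.214 Y29.696
M5
G0 X55.327 Y95.500
M3 S380
G1 X62.885 Y95.500 F2485
G1 X62.885 Y52.981
G1 X55.327 Y52.981
G1 X55.327 Y95.500
M5

1 u = 1 mm; y_m = 139.030 − y.

[1] `<path>` open polyline, #ff8800→score S380 F2485: (52.956,122.117) → (62.186,89.635) → (11.337,70.492) → (66.110,80.096) → (32.049,105.018)

[2] `<polyline>` open polyline, #ff8800→score S380 F2485: (86.603,43.551) → (132.354,21.668) → (147.940,119.586) → (17.431,107.593) → (148.654,128.940) → (76.947,126.702)

[3] `<path>` cubic bezier, #ff8800→score S380 F2485: (135.304,45.312) → (125.880,39.171) → (115.966,34.707) → (105.703,31.723) → (95.230,30.025) → (84.687,29.414) → (74.214,29.696)

[4] `<rect>` rectangle, #ff8800→score S380 F2485: (55.327,95.500) → (62.885,95.500) → (62.885,52.981) → (55.327,52.981) → (55.327,95.500) (closed)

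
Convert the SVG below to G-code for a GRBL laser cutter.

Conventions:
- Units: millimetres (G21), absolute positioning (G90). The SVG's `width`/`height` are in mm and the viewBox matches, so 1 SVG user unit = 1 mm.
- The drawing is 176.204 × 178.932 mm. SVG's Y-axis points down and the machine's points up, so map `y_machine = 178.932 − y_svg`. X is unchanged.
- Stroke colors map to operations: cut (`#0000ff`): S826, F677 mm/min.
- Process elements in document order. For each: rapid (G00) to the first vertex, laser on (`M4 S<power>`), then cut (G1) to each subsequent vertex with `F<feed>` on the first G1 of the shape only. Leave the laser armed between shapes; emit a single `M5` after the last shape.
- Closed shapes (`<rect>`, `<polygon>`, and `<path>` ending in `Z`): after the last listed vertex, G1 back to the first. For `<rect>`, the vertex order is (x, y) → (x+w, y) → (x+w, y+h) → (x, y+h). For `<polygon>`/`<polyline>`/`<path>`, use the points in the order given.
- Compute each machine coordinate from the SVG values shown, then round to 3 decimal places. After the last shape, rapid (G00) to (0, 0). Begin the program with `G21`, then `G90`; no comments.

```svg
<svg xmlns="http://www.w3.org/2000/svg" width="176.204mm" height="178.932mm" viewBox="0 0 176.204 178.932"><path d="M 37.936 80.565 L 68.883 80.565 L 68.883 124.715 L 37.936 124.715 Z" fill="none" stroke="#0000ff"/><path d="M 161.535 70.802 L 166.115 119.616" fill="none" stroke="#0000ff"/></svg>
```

G21
G90
G00 X37.936 Y98.367
M4 S826
G1 X68.883 Y98.367 F677
G1 X68.883 Y54.217
G1 X37.936 Y54.217
G1 X37.936 Y98.367
G00 X161.535 Y108.130
M4 S826
G1 X166.115 Y59.316 F677
M5
G00 X0.000 Y0.000

viewBox `0 0 176.204 178.932` with mm width/height → 1 unit = 1 mm. Flip: y_m = 178.932 − y_svg.

**Shape 1** — `<path>` rectangle, stroke `#0000ff` → cut (S826, F677). Machine vertices: (37.936,98.367) → (68.883,98.367) → (68.883,54.217) → (37.936,54.217) → (37.936,98.367). Closed: final G1 returns to the first vertex.

**Shape 2** — `<path>` line segment, stroke `#0000ff` → cut (S826, F677). Machine vertices: (161.535,108.130) → (166.115,59.316). Open path.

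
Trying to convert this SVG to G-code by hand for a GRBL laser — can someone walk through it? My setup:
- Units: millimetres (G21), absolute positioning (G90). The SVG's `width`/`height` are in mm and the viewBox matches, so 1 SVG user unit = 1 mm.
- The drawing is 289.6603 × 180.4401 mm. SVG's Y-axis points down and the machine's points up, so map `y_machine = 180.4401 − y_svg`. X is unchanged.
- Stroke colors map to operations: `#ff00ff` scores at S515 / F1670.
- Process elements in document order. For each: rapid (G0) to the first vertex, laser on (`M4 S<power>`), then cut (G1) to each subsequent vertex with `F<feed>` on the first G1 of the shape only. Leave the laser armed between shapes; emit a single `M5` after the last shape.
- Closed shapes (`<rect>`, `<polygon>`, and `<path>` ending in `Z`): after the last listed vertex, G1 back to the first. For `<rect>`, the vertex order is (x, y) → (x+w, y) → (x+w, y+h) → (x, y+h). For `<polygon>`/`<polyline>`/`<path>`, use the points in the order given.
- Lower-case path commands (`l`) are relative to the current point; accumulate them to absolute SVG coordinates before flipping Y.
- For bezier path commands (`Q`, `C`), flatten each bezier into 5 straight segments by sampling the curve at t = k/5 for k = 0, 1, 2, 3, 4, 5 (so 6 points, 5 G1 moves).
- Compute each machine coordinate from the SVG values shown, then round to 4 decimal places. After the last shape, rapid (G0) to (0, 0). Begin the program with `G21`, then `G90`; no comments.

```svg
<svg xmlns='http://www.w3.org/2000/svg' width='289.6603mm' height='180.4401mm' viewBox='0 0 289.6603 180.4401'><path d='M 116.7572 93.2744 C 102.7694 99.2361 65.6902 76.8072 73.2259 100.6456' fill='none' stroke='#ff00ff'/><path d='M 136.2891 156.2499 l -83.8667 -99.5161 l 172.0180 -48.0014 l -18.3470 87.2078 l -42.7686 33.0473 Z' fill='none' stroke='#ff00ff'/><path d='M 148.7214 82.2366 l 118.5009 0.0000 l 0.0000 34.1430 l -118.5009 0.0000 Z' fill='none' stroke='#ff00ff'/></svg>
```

Since the viewBox matches the mm dimensions, user units are millimetres directly. The only transform is the Y-flip y_m = 180.4401 − y_svg.

Shape 1 is a cubic bezier drawn with `<path>`. Its stroke #ff00ff means score at S515, F1670. After flipping Y the toolpath is (116.7572,87.1657) → (106.1352,86.3983) → (93.2212,88.8610) → (81.2650,90.9704) → (73.5166,89.1427) → (73.2259,79.7945).

Shape 2 is a closed polygon drawn with `<path>`. Its stroke #ff00ff means score at S515, F1670. After flipping Y the toolpath is (136.2891,24.1902) → (52.4224,123.7063) → (224.4404,171.7077) → (206.0934,84.4999) → (163.3248,51.4526) → (136.2891,24.1902), returning to the start.

Shape 3 is a rectangle drawn with `<path>`. Its stroke #ff00ff means score at S515, F1670. After flipping Y the toolpath is (148.7214,98.2035) → (267.2223,98.2035) → (267.2223,64.0605) → (148.7214,64.0605) → (148.7214,98.2035), returning to the start.

G21
G90
G0 X116.7572 Y87.1657
M4 S515
G1 X106.1352 Y86.3983 F1670
G1 X93.2212 Y88.8610
G1 X81.2650 Y90.9704
G1 X73.5166 Y89.1427
G1 X73.2259 Y79.7945
G0 X136.2891 Y24.1902
M4 S515
G1 X52.4224 Y123.7063 F1670
G1 X224.4404 Y171.7077
G1 X206.0934 Y84.4999
G1 X163.3248 Y51.4526
G1 X136.2891 Y24.1902
G0 X148.7214 Y98.2035
M4 S515
G1 X267.2223 Y98.2035 F1670
G1 X267.2223 Y64.0605
G1 X148.7214 Y64.0605
G1 X148.7214 Y98.2035
M5
G0 X0.0000 Y0.0000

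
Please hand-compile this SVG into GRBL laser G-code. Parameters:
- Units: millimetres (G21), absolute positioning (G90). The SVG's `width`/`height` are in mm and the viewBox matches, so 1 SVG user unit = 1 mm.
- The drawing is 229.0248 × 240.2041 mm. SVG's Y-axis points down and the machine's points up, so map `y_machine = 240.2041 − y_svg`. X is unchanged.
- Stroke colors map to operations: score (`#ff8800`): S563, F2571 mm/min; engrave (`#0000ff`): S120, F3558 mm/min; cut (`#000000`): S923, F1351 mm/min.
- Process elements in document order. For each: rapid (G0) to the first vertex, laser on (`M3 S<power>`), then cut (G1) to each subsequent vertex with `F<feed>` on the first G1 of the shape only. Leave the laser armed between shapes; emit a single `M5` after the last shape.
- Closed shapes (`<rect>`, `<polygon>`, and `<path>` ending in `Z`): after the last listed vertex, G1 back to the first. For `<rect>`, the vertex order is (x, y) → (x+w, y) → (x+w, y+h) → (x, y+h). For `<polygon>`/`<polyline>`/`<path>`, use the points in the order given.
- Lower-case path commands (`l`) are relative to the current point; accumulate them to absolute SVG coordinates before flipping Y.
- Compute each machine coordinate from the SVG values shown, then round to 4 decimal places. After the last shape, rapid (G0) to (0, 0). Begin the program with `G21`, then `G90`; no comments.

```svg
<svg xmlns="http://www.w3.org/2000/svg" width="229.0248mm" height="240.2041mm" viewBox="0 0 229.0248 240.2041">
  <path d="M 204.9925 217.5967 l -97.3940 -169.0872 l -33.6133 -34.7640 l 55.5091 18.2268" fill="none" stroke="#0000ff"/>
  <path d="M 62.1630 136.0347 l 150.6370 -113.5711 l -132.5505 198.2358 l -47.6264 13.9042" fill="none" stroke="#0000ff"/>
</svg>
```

G21
G90
G0 X204.9925 Y22.6074
M3 S120
G1 X107.5985 Y191.6946 F3558
G1 X73.9852 Y226.4586
G1 X129.4943 Y208.2318
G0 X62.1630 Y104.1694
M3 S120
G1 X212.8000 Y217.7405 F3558
G1 X80.2495 Y19.5047
G1 X32.6231 Y5.6005
M5
G0 X0.0000 Y0.0000

1 u = 1 mm; y_m = 240.2041 − y.

[1] `<path>` open polyline, #0000ff→engrave S120 F3558: (204.9925,22.6074) → (107.5985,191.6946) → (73.9852,226.4586) → (129.4943,208.2318)

[2] `<path>` open polyline, #0000ff→engrave S120 F3558: (62.1630,104.1694) → (212.8000,217.7405) → (80.2495,19.5047) → (32.6231,5.6005)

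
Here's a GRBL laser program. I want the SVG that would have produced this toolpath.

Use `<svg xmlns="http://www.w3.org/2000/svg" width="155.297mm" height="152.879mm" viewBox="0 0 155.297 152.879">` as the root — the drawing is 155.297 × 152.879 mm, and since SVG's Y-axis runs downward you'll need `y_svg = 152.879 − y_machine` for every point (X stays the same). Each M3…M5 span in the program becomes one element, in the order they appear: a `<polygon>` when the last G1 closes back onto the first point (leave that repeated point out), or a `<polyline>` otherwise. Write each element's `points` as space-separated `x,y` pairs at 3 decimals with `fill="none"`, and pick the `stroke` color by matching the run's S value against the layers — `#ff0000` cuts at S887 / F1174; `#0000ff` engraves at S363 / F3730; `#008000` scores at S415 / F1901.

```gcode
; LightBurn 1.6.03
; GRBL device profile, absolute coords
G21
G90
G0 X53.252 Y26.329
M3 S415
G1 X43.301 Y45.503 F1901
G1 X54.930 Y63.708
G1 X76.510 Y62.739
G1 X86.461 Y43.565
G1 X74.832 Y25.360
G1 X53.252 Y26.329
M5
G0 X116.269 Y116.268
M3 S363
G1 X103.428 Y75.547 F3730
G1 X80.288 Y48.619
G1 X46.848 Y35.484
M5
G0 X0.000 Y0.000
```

Machine Y-up, SVG Y-down with viewBox height 152.879, so y_svg = 152.879 − y_machine; X carries over.

Run 1: the run's S415 means `#008000` (score). The run returns to its start, so emit a `<polygon>` with points (Y-flipped): 53.252,126.550 43.301,107.376 54.930,89.171 76.510,90.140 86.461,109.314 74.832,127.519.

Run 2: S363 ⇒ engrave layer `#0000ff`. The run is open, so emit a `<polyline>` with points (Y-flipped): 116.269,36.611 103.428,77.332 80.288,104.260 46.848,117.395.

<svg xmlns="http://www.w3.org/2000/svg" width="155.297mm" height="152.879mm" viewBox="0 0 155.297 152.879">
  <polygon points="53.252,126.550 43.301,107.376 54.930,89.171 76.510,90.140 86.461,109.314 74.832,127.519" fill="none" stroke="#008000"/>
  <polyline points="116.269,36.611 103.428,77.332 80.288,104.260 46.848,117.395" fill="none" stroke="#0000ff"/>
</svg>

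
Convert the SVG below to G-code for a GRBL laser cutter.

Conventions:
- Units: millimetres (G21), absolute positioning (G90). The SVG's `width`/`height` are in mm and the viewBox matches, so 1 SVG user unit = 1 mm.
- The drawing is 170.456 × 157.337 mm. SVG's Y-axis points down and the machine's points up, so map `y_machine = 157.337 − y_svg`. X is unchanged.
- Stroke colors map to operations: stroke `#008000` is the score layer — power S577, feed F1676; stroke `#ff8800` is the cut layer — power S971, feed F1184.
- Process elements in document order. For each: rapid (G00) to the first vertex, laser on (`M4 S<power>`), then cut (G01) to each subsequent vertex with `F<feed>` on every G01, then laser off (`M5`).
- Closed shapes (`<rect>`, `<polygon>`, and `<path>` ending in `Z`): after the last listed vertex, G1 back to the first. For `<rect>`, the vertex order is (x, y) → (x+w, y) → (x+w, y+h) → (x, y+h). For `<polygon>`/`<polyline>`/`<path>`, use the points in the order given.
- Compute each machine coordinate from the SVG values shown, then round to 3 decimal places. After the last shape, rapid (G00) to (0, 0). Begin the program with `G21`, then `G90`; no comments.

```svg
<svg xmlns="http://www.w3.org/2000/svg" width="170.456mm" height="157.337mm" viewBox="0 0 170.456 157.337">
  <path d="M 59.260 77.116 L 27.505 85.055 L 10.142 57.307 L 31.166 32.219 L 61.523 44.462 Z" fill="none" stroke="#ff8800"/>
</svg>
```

1 u = 1 mm; y_m = 157.337 − y.

[1] `<path>` regular polygon, #ff8800→cut S971 F1184: (59.260,80.221) → (27.505,72.282) → (10.142,100.030) → (31.166,125.118) → (61.523,112.875) → (59.260,80.221) (closed)

G21
G90
G00 X59.260 Y80.221
M4 S971
G01 X27.505 Y72.282 F1184
G01 X10.142 Y100.030 F1184
G01 X31.166 Y125.118 F1184
G01 X61.523 Y112.875 F1184
G01 X59.260 Y80.221 F1184
M5
G00 X0.000 Y0.000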